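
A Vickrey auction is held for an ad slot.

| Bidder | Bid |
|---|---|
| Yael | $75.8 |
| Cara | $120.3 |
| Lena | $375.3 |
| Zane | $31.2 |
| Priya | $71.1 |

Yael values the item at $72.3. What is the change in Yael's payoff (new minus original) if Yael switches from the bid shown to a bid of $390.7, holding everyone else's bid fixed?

The highest bid among the other bidders is $375.3; Yael's bid doesn't change that.
Original bid $75.8: Yael is not highest (top rival bid is $375.3); payoff $0.
Alternative bid $390.7: Yael is highest, pays the top rival bid $375.3; payoff $72.3 − $375.3 = −$303.
Change in payoff = −$303 − ($0) = −$303.

−$303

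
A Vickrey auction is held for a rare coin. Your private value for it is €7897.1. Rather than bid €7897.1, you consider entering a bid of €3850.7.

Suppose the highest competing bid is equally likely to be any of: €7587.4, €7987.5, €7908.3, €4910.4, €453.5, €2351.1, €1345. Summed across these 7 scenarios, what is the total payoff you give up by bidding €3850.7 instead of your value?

The deviation costs you only when the competing bid falls strictly between €3850.7 and €7897.1; elsewhere both bids give the same outcome.
€7587.4: truthful payoff €309.7, deviation payoff €0 → loss €309.7.
€7987.5: outcomes coincide → loss €0.
€7908.3: outcomes coincide → loss €0.
€4910.4: truthful payoff €2986.7, deviation payoff €0 → loss €2986.7.
€453.5: outcomes coincide → loss €0.
€2351.1: outcomes coincide → loss €0.
€1345: outcomes coincide → loss €0.
Total loss = €309.7 + €2986.7 = €3296.4.
Because the price is fixed by the runner-up's bid, deviating from your value can only change a good outcome into a bad one — never the reverse.

€3296.4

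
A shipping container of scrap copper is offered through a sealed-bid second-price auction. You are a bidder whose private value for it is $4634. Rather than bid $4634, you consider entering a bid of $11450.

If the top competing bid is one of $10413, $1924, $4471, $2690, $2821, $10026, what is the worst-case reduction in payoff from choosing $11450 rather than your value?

$5779

$10413: truthful gives $0, deviation gives −$5779 → loss $5779.
$1924: same outcome either way → loss $0.
$4471: same outcome either way → loss $0.
$2690: same outcome either way → loss $0.
$2821: same outcome either way → loss $0.
$10026: truthful gives $0, deviation gives −$5392 → loss $5392.
Maximum loss: $5779.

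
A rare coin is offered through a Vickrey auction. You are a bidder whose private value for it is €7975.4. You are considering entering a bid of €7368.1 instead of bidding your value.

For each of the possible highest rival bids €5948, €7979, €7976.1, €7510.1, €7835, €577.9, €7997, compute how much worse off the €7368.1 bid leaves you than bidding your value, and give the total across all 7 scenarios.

€605.7

The deviation costs you only when the competing bid falls strictly between €7368.1 and €7975.4; elsewhere both bids give the same outcome.
€5948: outcomes coincide → loss €0.
€7979: outcomes coincide → loss €0.
€7976.1: outcomes coincide → loss €0.
€7510.1: truthful payoff €465.3, deviation payoff €0 → loss €465.3.
€7835: truthful payoff €140.4, deviation payoff €0 → loss €140.4.
€577.9: outcomes coincide → loss €0.
€7997: outcomes coincide → loss €0.
Total loss = €465.3 + €140.4 = €605.7.
In a second-price auction your bid sets only whether you win, not what you pay, so bidding your true value is weakly dominant.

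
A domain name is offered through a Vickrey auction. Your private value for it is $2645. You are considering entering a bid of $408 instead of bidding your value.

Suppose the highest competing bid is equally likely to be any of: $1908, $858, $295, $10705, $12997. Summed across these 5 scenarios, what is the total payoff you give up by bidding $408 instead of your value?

$2524

The deviation costs you only when the competing bid falls strictly between $408 and $2645; elsewhere both bids give the same outcome.
$1908: truthful payoff $737, deviation payoff $0 → loss $737.
$858: truthful payoff $1787, deviation payoff $0 → loss $1787.
$295: outcomes coincide → loss $0.
$10705: outcomes coincide → loss $0.
$12997: outcomes coincide → loss $0.
Total loss = $737 + $1787 = $2524.
In a second-price auction your bid sets only whether you win, not what you pay, so bidding your true value is weakly dominant.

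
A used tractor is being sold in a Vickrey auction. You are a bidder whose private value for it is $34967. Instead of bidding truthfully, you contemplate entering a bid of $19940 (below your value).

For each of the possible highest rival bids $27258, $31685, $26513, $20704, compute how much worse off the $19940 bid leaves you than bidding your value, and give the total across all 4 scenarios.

$33708

The deviation costs you only when the competing bid falls strictly between $19940 and $34967; elsewhere both bids give the same outcome.
$27258: truthful payoff $7709, deviation payoff $0 → loss $7709.
$31685: truthful payoff $3282, deviation payoff $0 → loss $3282.
$26513: truthful payoff $8454, deviation payoff $0 → loss $8454.
$20704: truthful payoff $14263, deviation payoff $0 → loss $14263.
Total loss = $7709 + $3282 + $8454 + $14263 = $33708.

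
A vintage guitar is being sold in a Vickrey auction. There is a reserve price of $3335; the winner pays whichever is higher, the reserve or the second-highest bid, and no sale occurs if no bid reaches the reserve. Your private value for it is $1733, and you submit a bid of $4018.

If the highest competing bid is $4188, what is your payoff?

Your bid $4018 is below the highest competing bid $4188, so you lose. Payoff $0.

$0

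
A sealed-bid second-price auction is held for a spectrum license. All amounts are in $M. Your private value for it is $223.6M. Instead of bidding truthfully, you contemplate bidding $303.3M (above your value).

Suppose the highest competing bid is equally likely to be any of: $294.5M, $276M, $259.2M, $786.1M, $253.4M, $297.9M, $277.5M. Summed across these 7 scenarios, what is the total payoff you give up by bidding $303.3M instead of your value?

$316.9M

The deviation costs you only when the competing bid falls strictly between $223.6M and $303.3M; elsewhere both bids give the same outcome.
$294.5M: truthful payoff $0M, deviation payoff −$70.9M → loss $70.9M.
$276M: truthful payoff $0M, deviation payoff −$52.4M → loss $52.4M.
$259.2M: truthful payoff $0M, deviation payoff −$35.6M → loss $35.6M.
$786.1M: outcomes coincide → loss $0M.
$253.4M: truthful payoff $0M, deviation payoff −$29.8M → loss $29.8M.
$297.9M: truthful payoff $0M, deviation payoff −$74.3M → loss $74.3M.
$277.5M: truthful payoff $0M, deviation payoff −$53.9M → loss $53.9M.
Total loss = $70.9M + $52.4M + $35.6M + $29.8M + $74.3M + $53.9M = $316.9M.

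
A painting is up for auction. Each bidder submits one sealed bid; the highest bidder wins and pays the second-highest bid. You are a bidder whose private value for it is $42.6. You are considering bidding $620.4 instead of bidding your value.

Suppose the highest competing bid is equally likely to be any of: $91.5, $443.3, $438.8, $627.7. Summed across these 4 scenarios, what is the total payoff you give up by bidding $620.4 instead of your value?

The deviation costs you only when the competing bid falls strictly between $42.6 and $620.4; elsewhere both bids give the same outcome.
$91.5: truthful payoff $0, deviation payoff −$48.9 → loss $48.9.
$443.3: truthful payoff $0, deviation payoff −$400.7 → loss $400.7.
$438.8: truthful payoff $0, deviation payoff −$396.2 → loss $396.2.
$627.7: outcomes coincide → loss $0.
Total loss = $48.9 + $400.7 + $396.2 = $845.8.

$845.8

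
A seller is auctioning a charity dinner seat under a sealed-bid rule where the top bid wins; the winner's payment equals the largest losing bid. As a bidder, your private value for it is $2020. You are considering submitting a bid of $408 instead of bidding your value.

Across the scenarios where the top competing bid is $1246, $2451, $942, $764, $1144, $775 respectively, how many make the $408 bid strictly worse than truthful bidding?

The deviation hurts exactly when the highest competing bid lies strictly between $408 and $2020 — underbidding then forfeits a profitable win.
$1246: inside the interval → strictly worse (loss $774).
$2451: above both → same outcome either way.
$942: inside the interval → strictly worse (loss $1078).
$764: inside the interval → strictly worse (loss $1256).
$1144: inside the interval → strictly worse (loss $876).
$775: inside the interval → strictly worse (loss $1245).
Count: 5.

5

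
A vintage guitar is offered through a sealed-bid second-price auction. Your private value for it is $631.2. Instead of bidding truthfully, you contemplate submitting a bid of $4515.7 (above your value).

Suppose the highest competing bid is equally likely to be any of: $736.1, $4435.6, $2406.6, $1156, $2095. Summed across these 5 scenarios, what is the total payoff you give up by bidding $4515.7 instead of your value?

$7673.3

The deviation costs you only when the competing bid falls strictly between $631.2 and $4515.7; elsewhere both bids give the same outcome.
$736.1: truthful payoff $0, deviation payoff −$104.9 → loss $104.9.
$4435.6: truthful payoff $0, deviation payoff −$3804.4 → loss $3804.4.
$2406.6: truthful payoff $0, deviation payoff −$1775.4 → loss $1775.4.
$1156: truthful payoff $0, deviation payoff −$524.8 → loss $524.8.
$2095: truthful payoff $0, deviation payoff −$1463.8 → loss $1463.8.
Total loss = $104.9 + $3804.4 + $1775.4 + $524.8 + $1463.8 = $7673.3.
Truthful bidding weakly dominates here: raising your bid can only win items priced above your value, and lowering it can only forfeit items priced below.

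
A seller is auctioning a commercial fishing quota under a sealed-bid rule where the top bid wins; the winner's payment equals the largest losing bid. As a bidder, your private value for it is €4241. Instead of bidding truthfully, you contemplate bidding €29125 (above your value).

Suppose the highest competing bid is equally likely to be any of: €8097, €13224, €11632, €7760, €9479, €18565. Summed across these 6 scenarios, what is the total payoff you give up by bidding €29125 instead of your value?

The deviation costs you only when the competing bid falls strictly between €4241 and €29125; elsewhere both bids give the same outcome.
€8097: truthful payoff €0, deviation payoff −€3856 → loss €3856.
€13224: truthful payoff €0, deviation payoff −€8983 → loss €8983.
€11632: truthful payoff €0, deviation payoff −€7391 → loss €7391.
€7760: truthful payoff €0, deviation payoff −€3519 → loss €3519.
€9479: truthful payoff €0, deviation payoff −€5238 → loss €5238.
€18565: truthful payoff €0, deviation payoff −€14324 → loss €14324.
Total loss = €3856 + €8983 + €7391 + €3519 + €5238 + €14324 = €43311.
In a second-price auction your bid sets only whether you win, not what you pay, so bidding your true value is weakly dominant.

€43311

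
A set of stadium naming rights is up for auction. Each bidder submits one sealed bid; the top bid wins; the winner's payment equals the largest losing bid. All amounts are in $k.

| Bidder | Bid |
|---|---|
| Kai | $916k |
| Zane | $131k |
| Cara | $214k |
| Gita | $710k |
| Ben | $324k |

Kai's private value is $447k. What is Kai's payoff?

−$263k

Highest bid: Kai at $916k, so Kai wins.
Second-highest bid: Gita at $710k — that is the price the winner pays.
Kai's payoff = value − price = $447k − $710k = −$263k.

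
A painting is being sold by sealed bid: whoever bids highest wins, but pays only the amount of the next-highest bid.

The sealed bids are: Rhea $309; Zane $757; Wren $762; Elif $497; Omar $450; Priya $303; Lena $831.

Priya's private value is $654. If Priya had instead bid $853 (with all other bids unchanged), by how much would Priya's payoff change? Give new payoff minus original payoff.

The highest bid among the other bidders is $831; Priya's bid doesn't change that.
Original bid $303: Priya is not highest (top rival bid is $831); payoff $0.
Alternative bid $853: Priya is highest, pays the top rival bid $831; payoff $654 − $831 = −$177.
Change in payoff = −$177 − ($0) = −$177.

−$177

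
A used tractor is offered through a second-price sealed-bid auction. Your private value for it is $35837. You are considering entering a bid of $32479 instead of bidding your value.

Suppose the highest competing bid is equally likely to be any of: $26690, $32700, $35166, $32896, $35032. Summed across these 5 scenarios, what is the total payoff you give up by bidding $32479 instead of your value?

The deviation costs you only when the competing bid falls strictly between $32479 and $35837; elsewhere both bids give the same outcome.
$26690: outcomes coincide → loss $0.
$32700: truthful payoff $3137, deviation payoff $0 → loss $3137.
$35166: truthful payoff $671, deviation payoff $0 → loss $671.
$32896: truthful payoff $2941, deviation payoff $0 → loss $2941.
$35032: truthful payoff $805, deviation payoff $0 → loss $805.
Total loss = $3137 + $671 + $2941 + $805 = $7554.
Truthful bidding weakly dominates here: raising your bid can only win items priced above your value, and lowering it can only forfeit items priced below.

$7554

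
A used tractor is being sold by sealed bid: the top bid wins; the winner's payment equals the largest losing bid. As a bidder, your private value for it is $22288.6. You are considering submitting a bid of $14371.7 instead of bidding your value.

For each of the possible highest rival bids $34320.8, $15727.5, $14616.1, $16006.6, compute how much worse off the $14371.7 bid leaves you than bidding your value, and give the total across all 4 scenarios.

The deviation costs you only when the competing bid falls strictly between $14371.7 and $22288.6; elsewhere both bids give the same outcome.
$34320.8: outcomes coincide → loss $0.
$15727.5: truthful payoff $6561.1, deviation payoff $0 → loss $6561.1.
$14616.1: truthful payoff $7672.5, deviation payoff $0 → loss $7672.5.
$16006.6: truthful payoff $6282, deviation payoff $0 → loss $6282.
Total loss = $6561.1 + $7672.5 + $6282 = $20515.6.

$20515.6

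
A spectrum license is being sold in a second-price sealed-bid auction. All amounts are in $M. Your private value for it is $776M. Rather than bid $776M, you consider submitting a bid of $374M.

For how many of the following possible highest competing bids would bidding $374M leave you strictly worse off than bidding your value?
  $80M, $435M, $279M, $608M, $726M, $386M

4

The deviation hurts exactly when the highest competing bid lies strictly between $374M and $776M — underbidding then forfeits a profitable win.
$80M: below both → same outcome either way.
$435M: inside the interval → strictly worse (loss $341M).
$279M: below both → same outcome either way.
$608M: inside the interval → strictly worse (loss $168M).
$726M: inside the interval → strictly worse (loss $50M).
$386M: inside the interval → strictly worse (loss $390M).
Count: 4.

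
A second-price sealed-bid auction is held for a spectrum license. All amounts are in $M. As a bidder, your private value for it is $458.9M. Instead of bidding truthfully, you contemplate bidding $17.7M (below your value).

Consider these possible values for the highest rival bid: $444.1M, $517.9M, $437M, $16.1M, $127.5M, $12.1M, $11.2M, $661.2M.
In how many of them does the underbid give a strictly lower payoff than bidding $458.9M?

3

The deviation hurts exactly when the highest competing bid lies strictly between $17.7M and $458.9M — underbidding then forfeits a profitable win.
$444.1M: inside the interval → strictly worse (loss $14.8M).
$517.9M: above both → same outcome either way.
$437M: inside the interval → strictly worse (loss $21.9M).
$16.1M: below both → same outcome either way.
$127.5M: inside the interval → strictly worse (loss $331.4M).
$12.1M: below both → same outcome either way.
$11.2M: below both → same outcome either way.
$661.2M: above both → same outcome either way.
Count: 3.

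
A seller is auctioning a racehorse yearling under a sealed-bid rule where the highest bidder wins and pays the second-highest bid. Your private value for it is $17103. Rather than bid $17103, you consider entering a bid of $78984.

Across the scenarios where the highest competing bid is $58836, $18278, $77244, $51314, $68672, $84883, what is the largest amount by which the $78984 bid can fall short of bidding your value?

$60141

$58836: truthful gives $0, deviation gives −$41733 → loss $41733.
$18278: truthful gives $0, deviation gives −$1175 → loss $1175.
$77244: truthful gives $0, deviation gives −$60141 → loss $60141.
$51314: truthful gives $0, deviation gives −$34211 → loss $34211.
$68672: truthful gives $0, deviation gives −$51569 → loss $51569.
$84883: same outcome either way → loss $0.
Maximum loss: $60141.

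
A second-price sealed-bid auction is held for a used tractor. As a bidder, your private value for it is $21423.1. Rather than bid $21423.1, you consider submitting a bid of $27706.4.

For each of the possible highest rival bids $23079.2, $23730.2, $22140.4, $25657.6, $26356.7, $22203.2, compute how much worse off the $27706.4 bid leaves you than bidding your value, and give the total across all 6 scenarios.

$14628.7

The deviation costs you only when the competing bid falls strictly between $21423.1 and $27706.4; elsewhere both bids give the same outcome.
$23079.2: truthful payoff $0, deviation payoff −$1656.1 → loss $1656.1.
$23730.2: truthful payoff $0, deviation payoff −$2307.1 → loss $2307.1.
$22140.4: truthful payoff $0, deviation payoff −$717.3 → loss $717.3.
$25657.6: truthful payoff $0, deviation payoff −$4234.5 → loss $4234.5.
$26356.7: truthful payoff $0, deviation payoff −$4933.6 → loss $4933.6.
$22203.2: truthful payoff $0, deviation payoff −$780.1 → loss $780.1.
Total loss = $1656.1 + $2307.1 + $717.3 + $4234.5 + $4933.6 + $780.1 = $14628.7.
Truthful bidding weakly dominates here: raising your bid can only win items priced above your value, and lowering it can only forfeit items priced below.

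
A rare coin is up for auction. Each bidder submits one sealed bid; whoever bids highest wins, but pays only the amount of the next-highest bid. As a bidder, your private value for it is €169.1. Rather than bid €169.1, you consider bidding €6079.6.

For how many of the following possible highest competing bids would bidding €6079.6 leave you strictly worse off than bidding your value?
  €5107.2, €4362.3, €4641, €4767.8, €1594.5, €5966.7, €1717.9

7

The deviation hurts exactly when the highest competing bid lies strictly between €169.1 and €6079.6 — overbidding then wins at a price above your value.
€5107.2: inside the interval → strictly worse (loss €4938.1).
€4362.3: inside the interval → strictly worse (loss €4193.2).
€4641: inside the interval → strictly worse (loss €4471.9).
€4767.8: inside the interval → strictly worse (loss €4598.7).
€1594.5: inside the interval → strictly worse (loss €1425.4).
€5966.7: inside the interval → strictly worse (loss €5797.6).
€1717.9: inside the interval → strictly worse (loss €1548.8).
Count: 7.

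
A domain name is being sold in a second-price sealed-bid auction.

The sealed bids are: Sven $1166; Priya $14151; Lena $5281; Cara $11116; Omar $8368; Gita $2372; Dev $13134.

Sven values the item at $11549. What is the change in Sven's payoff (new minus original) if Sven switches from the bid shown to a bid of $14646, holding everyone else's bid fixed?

The highest bid among the other bidders is $14151; Sven's bid doesn't change that.
Original bid $1166: Sven is not highest (top rival bid is $14151); payoff $0.
Alternative bid $14646: Sven is highest, pays the top rival bid $14151; payoff $11549 − $14151 = −$2602.
Change in payoff = −$2602 − ($0) = −$2602.

−$2602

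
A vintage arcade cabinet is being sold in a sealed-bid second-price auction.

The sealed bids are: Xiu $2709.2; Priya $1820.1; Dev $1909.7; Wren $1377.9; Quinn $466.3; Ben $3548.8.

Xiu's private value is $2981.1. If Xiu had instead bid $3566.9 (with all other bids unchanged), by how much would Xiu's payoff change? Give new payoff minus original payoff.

The highest bid among the other bidders is $3548.8; Xiu's bid doesn't change that.
Original bid $2709.2: Xiu is not highest (top rival bid is $3548.8); payoff $0.
Alternative bid $3566.9: Xiu is highest, pays the top rival bid $3548.8; payoff $2981.1 − $3548.8 = −$567.7.
Change in payoff = −$567.7 − ($0) = −$567.7.

−$567.7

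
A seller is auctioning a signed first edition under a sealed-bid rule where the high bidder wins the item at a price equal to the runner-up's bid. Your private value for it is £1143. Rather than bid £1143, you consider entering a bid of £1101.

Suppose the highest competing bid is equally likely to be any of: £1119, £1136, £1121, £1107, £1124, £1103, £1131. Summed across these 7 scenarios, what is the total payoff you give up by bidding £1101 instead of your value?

£160

The deviation costs you only when the competing bid falls strictly between £1101 and £1143; elsewhere both bids give the same outcome.
£1119: truthful payoff £24, deviation payoff £0 → loss £24.
£1136: truthful payoff £7, deviation payoff £0 → loss £7.
£1121: truthful payoff £22, deviation payoff £0 → loss £22.
£1107: truthful payoff £36, deviation payoff £0 → loss £36.
£1124: truthful payoff £19, deviation payoff £0 → loss £19.
£1103: truthful payoff £40, deviation payoff £0 → loss £40.
£1131: truthful payoff £12, deviation payoff £0 → loss £12.
Total loss = £24 + £7 + £22 + £36 + £19 + £40 + £12 = £160.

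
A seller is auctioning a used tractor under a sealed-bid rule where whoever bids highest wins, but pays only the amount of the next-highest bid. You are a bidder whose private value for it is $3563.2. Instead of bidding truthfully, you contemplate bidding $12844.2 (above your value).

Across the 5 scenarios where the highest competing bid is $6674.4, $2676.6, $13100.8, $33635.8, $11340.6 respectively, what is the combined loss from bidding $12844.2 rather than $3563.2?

The deviation costs you only when the competing bid falls strictly between $3563.2 and $12844.2; elsewhere both bids give the same outcome.
$6674.4: truthful payoff $0, deviation payoff −$3111.2 → loss $3111.2.
$2676.6: outcomes coincide → loss $0.
$13100.8: outcomes coincide → loss $0.
$33635.8: outcomes coincide → loss $0.
$11340.6: truthful payoff $0, deviation payoff −$7777.4 → loss $7777.4.
Total loss = $3111.2 + $7777.4 = $10888.6.
Because the price is fixed by the runner-up's bid, deviating from your value can only change a good outcome into a bad one — never the reverse.

$10888.6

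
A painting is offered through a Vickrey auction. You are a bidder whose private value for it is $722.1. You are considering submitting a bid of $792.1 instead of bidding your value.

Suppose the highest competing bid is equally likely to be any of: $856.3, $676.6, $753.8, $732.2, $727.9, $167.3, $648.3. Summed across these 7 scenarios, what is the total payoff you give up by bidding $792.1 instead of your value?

$47.6

The deviation costs you only when the competing bid falls strictly between $722.1 and $792.1; elsewhere both bids give the same outcome.
$856.3: outcomes coincide → loss $0.
$676.6: outcomes coincide → loss $0.
$753.8: truthful payoff $0, deviation payoff −$31.7 → loss $31.7.
$732.2: truthful payoff $0, deviation payoff −$10.1 → loss $10.1.
$727.9: truthful payoff $0, deviation payoff −$5.8 → loss $5.8.
$167.3: outcomes coincide → loss $0.
$648.3: outcomes coincide → loss $0.
Total loss = $31.7 + $10.1 + $5.8 = $47.6.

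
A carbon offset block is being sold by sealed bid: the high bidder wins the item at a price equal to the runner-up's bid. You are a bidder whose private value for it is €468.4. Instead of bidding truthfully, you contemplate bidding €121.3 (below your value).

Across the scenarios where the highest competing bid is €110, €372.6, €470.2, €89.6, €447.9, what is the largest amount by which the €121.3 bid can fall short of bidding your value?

€110: same outcome either way → loss €0.
€372.6: truthful gives €95.8, deviation gives €0 → loss €95.8.
€470.2: same outcome either way → loss €0.
€89.6: same outcome either way → loss €0.
€447.9: truthful gives €20.5, deviation gives €0 → loss €20.5.
Maximum loss: €95.8.

€95.8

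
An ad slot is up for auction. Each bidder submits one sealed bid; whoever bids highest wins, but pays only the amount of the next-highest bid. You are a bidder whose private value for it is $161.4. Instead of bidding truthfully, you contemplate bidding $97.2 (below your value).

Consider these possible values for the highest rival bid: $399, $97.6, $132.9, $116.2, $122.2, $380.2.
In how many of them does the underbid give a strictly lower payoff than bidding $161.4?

The deviation hurts exactly when the highest competing bid lies strictly between $97.2 and $161.4 — underbidding then forfeits a profitable win.
$399: above both → same outcome either way.
$97.6: inside the interval → strictly worse (loss $63.8).
$132.9: inside the interval → strictly worse (loss $28.5).
$116.2: inside the interval → strictly worse (loss $45.2).
$122.2: inside the interval → strictly worse (loss $39.2).
$380.2: above both → same outcome either way.
Count: 4.

4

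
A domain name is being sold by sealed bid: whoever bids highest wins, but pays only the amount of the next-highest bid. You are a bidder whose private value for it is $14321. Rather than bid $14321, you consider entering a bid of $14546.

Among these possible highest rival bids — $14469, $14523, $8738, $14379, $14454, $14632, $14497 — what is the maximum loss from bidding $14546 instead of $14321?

$14469: truthful gives $0, deviation gives −$148 → loss $148.
$14523: truthful gives $0, deviation gives −$202 → loss $202.
$8738: same outcome either way → loss $0.
$14379: truthful gives $0, deviation gives −$58 → loss $58.
$14454: truthful gives $0, deviation gives −$133 → loss $133.
$14632: same outcome either way → loss $0.
$14497: truthful gives $0, deviation gives −$176 → loss $176.
Maximum loss: $202.

$202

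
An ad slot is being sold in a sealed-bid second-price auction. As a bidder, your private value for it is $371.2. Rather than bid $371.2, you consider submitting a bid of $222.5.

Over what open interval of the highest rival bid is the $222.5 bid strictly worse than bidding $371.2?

($222.5, $371.2)

If the competing bid is below $222.5, both bids win at the same price — no difference.
If it is above $371.2, both bids lose — no difference.
If it lies strictly between $222.5 and $371.2, bidding your value wins at a price below your value (positive payoff) while bidding $222.5 loses (payoff 0).
So the deviation strictly hurts on the open interval ($222.5, $371.2).
In a second-price auction your bid sets only whether you win, not what you pay, so bidding your true value is weakly dominant.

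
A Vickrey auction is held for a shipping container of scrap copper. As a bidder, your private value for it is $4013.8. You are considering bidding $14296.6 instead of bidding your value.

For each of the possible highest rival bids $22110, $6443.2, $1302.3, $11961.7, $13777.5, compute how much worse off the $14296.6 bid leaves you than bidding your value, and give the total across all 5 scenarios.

The deviation costs you only when the competing bid falls strictly between $4013.8 and $14296.6; elsewhere both bids give the same outcome.
$22110: outcomes coincide → loss $0.
$6443.2: truthful payoff $0, deviation payoff −$2429.4 → loss $2429.4.
$1302.3: outcomes coincide → loss $0.
$11961.7: truthful payoff $0, deviation payoff −$7947.9 → loss $7947.9.
$13777.5: truthful payoff $0, deviation payoff −$9763.7 → loss $9763.7.
Total loss = $2429.4 + $7947.9 + $9763.7 = $20141.

$20141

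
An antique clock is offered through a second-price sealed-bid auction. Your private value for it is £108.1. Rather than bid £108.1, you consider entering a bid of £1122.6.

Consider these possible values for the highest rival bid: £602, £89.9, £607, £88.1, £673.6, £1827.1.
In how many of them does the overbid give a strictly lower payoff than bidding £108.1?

3

The deviation hurts exactly when the highest competing bid lies strictly between £108.1 and £1122.6 — overbidding then wins at a price above your value.
£602: inside the interval → strictly worse (loss £493.9).
£89.9: below both → same outcome either way.
£607: inside the interval → strictly worse (loss £498.9).
£88.1: below both → same outcome either way.
£673.6: inside the interval → strictly worse (loss £565.5).
£1827.1: above both → same outcome either way.
Count: 3.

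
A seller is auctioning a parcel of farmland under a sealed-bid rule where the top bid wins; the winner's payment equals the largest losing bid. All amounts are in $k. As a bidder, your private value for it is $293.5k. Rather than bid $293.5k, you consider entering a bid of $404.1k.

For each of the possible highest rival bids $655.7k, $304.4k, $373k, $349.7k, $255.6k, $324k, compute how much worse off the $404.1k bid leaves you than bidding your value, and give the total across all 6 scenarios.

$177.1k

The deviation costs you only when the competing bid falls strictly between $293.5k and $404.1k; elsewhere both bids give the same outcome.
$655.7k: outcomes coincide → loss $0k.
$304.4k: truthful payoff $0k, deviation payoff −$10.9k → loss $10.9k.
$373k: truthful payoff $0k, deviation payoff −$79.5k → loss $79.5k.
$349.7k: truthful payoff $0k, deviation payoff −$56.2k → loss $56.2k.
$255.6k: outcomes coincide → loss $0k.
$324k: truthful payoff $0k, deviation payoff −$30.5k → loss $30.5k.
Total loss = $10.9k + $79.5k + $56.2k + $30.5k = $177.1k.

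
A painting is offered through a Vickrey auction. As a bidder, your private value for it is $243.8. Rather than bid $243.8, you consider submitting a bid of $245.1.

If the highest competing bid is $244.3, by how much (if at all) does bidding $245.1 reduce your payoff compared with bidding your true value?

$0.5

Bidding your value $243.8: you lose (since $243.8 < $244.3). Payoff $0.
Bidding $245.1: you win and pay $244.3. Payoff $243.8 − $244.3 = −$0.5.
The competing bid $244.3 lies between your value and your inflated bid, so overbidding wins an item priced above your value.
Loss from deviating = $0 − (−$0.5) = $0.5.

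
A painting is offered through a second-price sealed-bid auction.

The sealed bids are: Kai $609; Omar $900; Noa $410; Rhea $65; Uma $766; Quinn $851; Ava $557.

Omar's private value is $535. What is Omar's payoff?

Highest bid: Omar at $900, so Omar wins.
Second-highest bid: Quinn at $851 — that is the price the winner pays.
Omar's payoff = value − price = $535 − $851 = −$316.

−$316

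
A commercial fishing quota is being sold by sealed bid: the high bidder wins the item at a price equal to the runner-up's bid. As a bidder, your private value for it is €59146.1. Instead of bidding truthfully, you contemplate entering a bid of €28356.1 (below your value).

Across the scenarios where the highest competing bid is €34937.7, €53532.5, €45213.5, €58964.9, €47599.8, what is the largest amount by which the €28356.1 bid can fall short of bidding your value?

€34937.7: truthful gives €24208.4, deviation gives €0 → loss €24208.4.
€53532.5: truthful gives €5613.6, deviation gives €0 → loss €5613.6.
€45213.5: truthful gives €13932.6, deviation gives €0 → loss €13932.6.
€58964.9: truthful gives €181.2, deviation gives €0 → loss €181.2.
€47599.8: truthful gives €11546.3, deviation gives €0 → loss €11546.3.
Maximum loss: €24208.4.

€24208.4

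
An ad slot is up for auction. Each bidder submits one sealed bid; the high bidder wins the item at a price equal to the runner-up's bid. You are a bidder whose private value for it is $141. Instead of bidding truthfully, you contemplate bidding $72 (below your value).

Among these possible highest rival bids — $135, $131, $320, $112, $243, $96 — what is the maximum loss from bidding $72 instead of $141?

$45

$135: truthful gives $6, deviation gives $0 → loss $6.
$131: truthful gives $10, deviation gives $0 → loss $10.
$320: same outcome either way → loss $0.
$112: truthful gives $29, deviation gives $0 → loss $29.
$243: same outcome either way → loss $0.
$96: truthful gives $45, deviation gives $0 → loss $45.
Maximum loss: $45.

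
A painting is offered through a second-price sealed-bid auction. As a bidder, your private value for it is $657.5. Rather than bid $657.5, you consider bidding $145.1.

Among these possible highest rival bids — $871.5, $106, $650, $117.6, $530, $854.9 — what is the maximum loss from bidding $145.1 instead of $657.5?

$871.5: same outcome either way → loss $0.
$106: same outcome either way → loss $0.
$650: truthful gives $7.5, deviation gives $0 → loss $7.5.
$117.6: same outcome either way → loss $0.
$530: truthful gives $127.5, deviation gives $0 → loss $127.5.
$854.9: same outcome either way → loss $0.
Maximum loss: $127.5.

$127.5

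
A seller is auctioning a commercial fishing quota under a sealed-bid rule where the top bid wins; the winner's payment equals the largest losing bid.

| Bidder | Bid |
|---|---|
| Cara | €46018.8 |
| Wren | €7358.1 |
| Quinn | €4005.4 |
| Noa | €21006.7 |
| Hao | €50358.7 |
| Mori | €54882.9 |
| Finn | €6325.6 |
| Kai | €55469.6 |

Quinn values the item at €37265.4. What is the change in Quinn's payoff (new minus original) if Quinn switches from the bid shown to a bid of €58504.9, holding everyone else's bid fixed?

The highest bid among the other bidders is €55469.6; Quinn's bid doesn't change that.
Original bid €4005.4: Quinn is not highest (top rival bid is €55469.6); payoff €0.
Alternative bid €58504.9: Quinn is highest, pays the top rival bid €55469.6; payoff €37265.4 − €55469.6 = −€18204.2.
Change in payoff = −€18204.2 − (€0) = −€18204.2.

−€18204.2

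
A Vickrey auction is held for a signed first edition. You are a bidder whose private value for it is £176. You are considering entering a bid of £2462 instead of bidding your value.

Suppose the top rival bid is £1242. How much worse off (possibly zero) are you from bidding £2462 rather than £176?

£1066

Bidding your value £176: you lose (since £176 < £1242). Payoff £0.
Bidding £2462: you win and pay £1242. Payoff £176 − £1242 = −£1066.
The competing bid £1242 lies between your value and your inflated bid, so overbidding wins an item priced above your value.
Loss from deviating = £0 − (−£1066) = £1066.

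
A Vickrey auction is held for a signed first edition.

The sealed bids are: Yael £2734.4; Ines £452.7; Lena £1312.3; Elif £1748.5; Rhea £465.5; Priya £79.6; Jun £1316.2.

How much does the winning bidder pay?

£1748.5

Highest bid: Yael at £2734.4, so Yael wins.
Second-highest bid: Elif at £1748.5 — that is the price the winner pays.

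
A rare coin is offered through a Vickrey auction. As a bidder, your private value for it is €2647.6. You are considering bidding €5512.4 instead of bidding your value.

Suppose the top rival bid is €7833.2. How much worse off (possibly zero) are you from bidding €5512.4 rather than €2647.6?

€0

Bidding your value €2647.6: you lose (since €2647.6 < €7833.2). Payoff €0.
Bidding €5512.4: you lose. Payoff €0.
Difference = €0 − €0 = €0; both bids lead to the same outcome because the competing bid is above both your value and your alternative bid.
Truthful bidding weakly dominates here: raising your bid can only win items priced above your value, and lowering it can only forfeit items priced below.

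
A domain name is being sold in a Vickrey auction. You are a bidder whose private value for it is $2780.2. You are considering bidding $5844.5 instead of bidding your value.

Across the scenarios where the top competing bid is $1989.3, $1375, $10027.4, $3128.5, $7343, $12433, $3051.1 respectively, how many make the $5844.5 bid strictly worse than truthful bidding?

2

The deviation hurts exactly when the highest competing bid lies strictly between $2780.2 and $5844.5 — overbidding then wins at a price above your value.
$1989.3: below both → same outcome either way.
$1375: below both → same outcome either way.
$10027.4: above both → same outcome either way.
$3128.5: inside the interval → strictly worse (loss $348.3).
$7343: above both → same outcome either way.
$12433: above both → same outcome either way.
$3051.1: inside the interval → strictly worse (loss $270.9).
Count: 2.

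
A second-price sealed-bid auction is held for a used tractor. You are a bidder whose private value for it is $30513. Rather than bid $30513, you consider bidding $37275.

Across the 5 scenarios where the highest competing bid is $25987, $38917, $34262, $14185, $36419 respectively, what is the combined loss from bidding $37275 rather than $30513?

The deviation costs you only when the competing bid falls strictly between $30513 and $37275; elsewhere both bids give the same outcome.
$25987: outcomes coincide → loss $0.
$38917: outcomes coincide → loss $0.
$34262: truthful payoff $0, deviation payoff −$3749 → loss $3749.
$14185: outcomes coincide → loss $0.
$36419: truthful payoff $0, deviation payoff −$5906 → loss $5906.
Total loss = $3749 + $5906 = $9655.

$9655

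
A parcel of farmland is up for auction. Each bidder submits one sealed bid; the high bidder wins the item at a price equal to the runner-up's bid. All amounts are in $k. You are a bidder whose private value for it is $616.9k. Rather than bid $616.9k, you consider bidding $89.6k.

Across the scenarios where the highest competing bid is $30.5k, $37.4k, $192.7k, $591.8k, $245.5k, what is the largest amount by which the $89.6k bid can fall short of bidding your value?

$30.5k: same outcome either way → loss $0k.
$37.4k: same outcome either way → loss $0k.
$192.7k: truthful gives $424.2k, deviation gives $0k → loss $424.2k.
$591.8k: truthful gives $25.1k, deviation gives $0k → loss $25.1k.
$245.5k: truthful gives $371.4k, deviation gives $0k → loss $371.4k.
Maximum loss: $424.2k.

$424.2k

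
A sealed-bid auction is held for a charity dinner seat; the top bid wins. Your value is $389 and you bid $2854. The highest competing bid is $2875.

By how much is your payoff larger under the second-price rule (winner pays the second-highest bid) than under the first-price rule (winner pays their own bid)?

Your bid $2854 is below $2875, so you lose under either rule.
Payoff is $0 in both cases; difference = $0.

$0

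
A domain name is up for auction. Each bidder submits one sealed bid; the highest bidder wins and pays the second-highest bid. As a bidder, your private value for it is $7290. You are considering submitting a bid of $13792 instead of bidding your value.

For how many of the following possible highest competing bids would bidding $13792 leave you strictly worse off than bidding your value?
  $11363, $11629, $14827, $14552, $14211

2

The deviation hurts exactly when the highest competing bid lies strictly between $7290 and $13792 — overbidding then wins at a price above your value.
$11363: inside the interval → strictly worse (loss $4073).
$11629: inside the interval → strictly worse (loss $4339).
$14827: above both → same outcome either way.
$14552: above both → same outcome either way.
$14211: above both → same outcome either way.
Count: 2.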